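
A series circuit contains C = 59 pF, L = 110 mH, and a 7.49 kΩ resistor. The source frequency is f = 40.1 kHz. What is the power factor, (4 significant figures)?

ω = 2πf = 252000 rad/s
X_L = ωL = 27720 Ω
X_C = 1/(ωC) = 67270 Ω
Net reactance X = X_L − X_C = -39560 Ω
Z = 7490 − j39560 Ω
|Z| = √(7490² + 39560²) = 40260 Ω
∠Z = arctan(-39560/7490) = -79.28°
cos φ = cos(-79.28°) = 0.1860

0.1860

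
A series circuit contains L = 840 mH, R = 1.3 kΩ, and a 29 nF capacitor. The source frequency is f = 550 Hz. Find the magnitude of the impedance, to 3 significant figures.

ω = 2πf = 3456 rad/s
X_L = ωL = 2900 Ω
X_C = 1/(ωC) = 9980 Ω
Net reactance X = X_L − X_C = -7080 Ω
Z = 1300 − j7080 Ω
|Z| = √(1300² + 7080²) = 7190 Ω

7190 Ω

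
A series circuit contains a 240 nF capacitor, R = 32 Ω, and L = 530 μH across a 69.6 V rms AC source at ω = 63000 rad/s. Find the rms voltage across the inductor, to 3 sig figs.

50.8 V

X_L = ωL = 33.4 Ω
X_C = 1/(ωC) = 66.1 Ω
Net reactance X = X_L − X_C = -32.7 Ω
Z = 32.0 − j32.7 Ω
|Z| = √(32.0² + 32.7²) = 45.8 Ω
I = V/|Z| = 1.52 A
V_L = I·|Z_L| = 1.52 × 33.4 = 50.8 V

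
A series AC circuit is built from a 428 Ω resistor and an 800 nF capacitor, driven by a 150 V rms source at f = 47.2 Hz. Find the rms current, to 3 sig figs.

35.4 mA

ω = 2πf = 296.6 rad/s
X_C = 1/(ωC) = 4210 Ω
Z = 428 − j4210 Ω
|Z| = √(428² + 4210²) = 4240 Ω
I = V/|Z| = 150/4240 = 35.4 mA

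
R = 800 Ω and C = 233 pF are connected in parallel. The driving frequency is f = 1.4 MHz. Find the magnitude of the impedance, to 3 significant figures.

ω = 2πf = 8.796e+06 rad/s
X_C = 1/(ωC) = 488 Ω
Parallel: admittances add. Y = 1/R + jωC
Y = (0.00125 + j0.00205) S
|Y| = 0.00240 S → |Z| = 1/|Y| = 417 Ω, ∠Z = −∠Y = -58.6°

417 Ω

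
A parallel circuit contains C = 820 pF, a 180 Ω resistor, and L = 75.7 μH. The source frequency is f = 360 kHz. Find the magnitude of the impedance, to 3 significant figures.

146 Ω

ω = 2πf = 2.262e+06 rad/s
X_L = ωL = 171 Ω
X_C = 1/(ωC) = 539 Ω
Parallel: admittances add. Y = 1/R + 1/(jωL) + jωC
Y = (0.00556 − j0.00399) S
|Y| = 0.00684 S → |Z| = 1/|Y| = 146 Ω, ∠Z = −∠Y = 35.7°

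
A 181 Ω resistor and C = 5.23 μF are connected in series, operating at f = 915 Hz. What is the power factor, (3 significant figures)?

ω = 2πf = 5749 rad/s
X_C = 1/(ωC) = 33.3 Ω
Z = 181 − j33.3 Ω
|Z| = √(181² + 33.3²) = 184 Ω
∠Z = arctan(-33.3/181) = -10.4°
cos φ = cos(-10.4°) = 0.984

0.984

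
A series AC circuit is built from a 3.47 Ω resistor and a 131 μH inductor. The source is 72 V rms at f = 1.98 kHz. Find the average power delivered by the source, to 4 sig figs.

ω = 2πf = 12440 rad/s
X_L = ωL = 1.630 Ω
Z = 3.470 + j1.630 Ω
|Z| = √(3.470² + 1.630²) = 3.834 Ω
∠Z = arctan(1.630/3.470) = 25.16°
I = V/|Z| = 18.78 A
P = VI cos φ = 72 × 18.78 × cos(25.16°) = 1.224 kW

1.224 kW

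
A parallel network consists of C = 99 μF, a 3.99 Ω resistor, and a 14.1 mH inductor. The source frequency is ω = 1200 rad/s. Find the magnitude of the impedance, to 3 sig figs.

3.88 Ω

X_L = ωL = 16.9 Ω
X_C = 1/(ωC) = 8.42 Ω
Parallel: admittances add. Y = 1/R + 1/(jωL) + jωC
Y = (0.251 + j0.0597) S
|Y| = 0.258 S → |Z| = 1/|Y| = 3.88 Ω, ∠Z = −∠Y = -13.4°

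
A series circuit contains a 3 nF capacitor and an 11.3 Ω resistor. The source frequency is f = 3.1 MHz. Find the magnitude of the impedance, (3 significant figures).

ω = 2πf = 1.948e+07 rad/s
X_C = 1/(ωC) = 17.1 Ω
Z = 11.3 − j17.1 Ω
|Z| = √(11.3² + 17.1²) = 20.5 Ω

20.5 Ω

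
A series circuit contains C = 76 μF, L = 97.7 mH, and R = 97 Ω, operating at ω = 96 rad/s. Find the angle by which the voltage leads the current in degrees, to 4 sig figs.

-52.78°

X_L = ωL = 9.379 Ω
X_C = 1/(ωC) = 137.1 Ω
Net reactance X = X_L − X_C = -127.7 Ω
Z = 97.00 − j127.7 Ω
|Z| = √(97.00² + 127.7²) = 160.3 Ω
∠Z = arctan(-127.7/97.00) = -52.78°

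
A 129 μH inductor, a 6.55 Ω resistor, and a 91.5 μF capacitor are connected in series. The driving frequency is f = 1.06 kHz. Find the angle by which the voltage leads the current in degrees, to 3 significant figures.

-6.81°

ω = 2πf = 6660 rad/s
X_L = ωL = 0.859 Ω
X_C = 1/(ωC) = 1.64 Ω
Net reactance X = X_L − X_C = -0.782 Ω
Z = 6.55 − j0.782 Ω
|Z| = √(6.55² + 0.782²) = 6.60 Ω
∠Z = arctan(-0.782/6.55) = -6.81°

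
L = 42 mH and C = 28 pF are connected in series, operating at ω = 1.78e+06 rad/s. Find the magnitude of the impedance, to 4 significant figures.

X_L = ωL = 74760 Ω
X_C = 1/(ωC) = 20060 Ω
Net reactance X = X_L − X_C = 54700 Ω
Z = j54700 Ω
|Z| = √(0² + 54700²) = 54700 Ω

54700 Ω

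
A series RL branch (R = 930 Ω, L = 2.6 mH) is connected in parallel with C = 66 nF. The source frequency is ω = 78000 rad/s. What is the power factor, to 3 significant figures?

X_L = ωL = 203 Ω
X_C = 1/(ωC) = 194 Ω
Branch 1 (R+jX_L): Z₁ = 930 + j203 Ω, |Z₁| = 952 Ω
Branch 2 (−jX_C): Z₂ = −j194 Ω
Parallel: Z = Z₁Z₂/(Z₁+Z₂), |Z| = 199 Ω, ∠Z = -78.2°
cos φ = cos(-78.2°) = 0.204

0.204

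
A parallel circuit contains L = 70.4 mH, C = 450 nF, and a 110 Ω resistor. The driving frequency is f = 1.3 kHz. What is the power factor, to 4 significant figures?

0.9781

ω = 2πf = 8168 rad/s
X_L = ωL = 575.0 Ω
X_C = 1/(ωC) = 272.1 Ω
Parallel: admittances add. Y = 1/R + 1/(jωL) + jωC
Y = (0.009091 + j0.001937) S
|Y| = 0.009295 S → |Z| = 1/|Y| = 107.6 Ω, ∠Z = −∠Y = -12.03°
cos φ = cos(-12.03°) = 0.9781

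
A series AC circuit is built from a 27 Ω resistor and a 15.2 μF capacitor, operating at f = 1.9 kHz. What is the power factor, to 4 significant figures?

0.9798

ω = 2πf = 11940 rad/s
X_C = 1/(ωC) = 5.511 Ω
Z = 27.00 − j5.511 Ω
|Z| = √(27.00² + 5.511²) = 27.56 Ω
∠Z = arctan(-5.511/27.00) = -11.54°
cos φ = cos(-11.54°) = 0.9798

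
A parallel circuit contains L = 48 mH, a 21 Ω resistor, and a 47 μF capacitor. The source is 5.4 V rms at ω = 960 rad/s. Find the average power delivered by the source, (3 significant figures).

X_L = ωL = 46.1 Ω
X_C = 1/(ωC) = 22.2 Ω
Parallel: admittances add. Y = 1/R + 1/(jωL) + jωC
Y = (0.0476 + j0.0234) S
|Y| = 0.0531 S → |Z| = 1/|Y| = 18.8 Ω, ∠Z = −∠Y = -26.2°
I = V/|Z| = 287 mA
P = VI cos φ = 5.4 × 0.287 × cos(-26.2°) = 1.39 W

1.39 W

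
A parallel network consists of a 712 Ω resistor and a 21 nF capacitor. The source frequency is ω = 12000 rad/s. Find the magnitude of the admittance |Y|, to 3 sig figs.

X_C = 1/(ωC) = 3970 Ω
Parallel: admittances add. Y = 1/R + jωC
Y = (0.00140 + j0.000252) S
|Y| = 0.00143 S → |Z| = 1/|Y| = 701 Ω, ∠Z = −∠Y = -10.2°

1.43 mS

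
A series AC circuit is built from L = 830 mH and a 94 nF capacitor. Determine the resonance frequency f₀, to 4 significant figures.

ω₀ = 1/√(LC) = 1/√(0.83 × 9.4e-08) = 3580 rad/s
f₀ = ω₀/(2π) = 569.8 Hz

569.8 Hz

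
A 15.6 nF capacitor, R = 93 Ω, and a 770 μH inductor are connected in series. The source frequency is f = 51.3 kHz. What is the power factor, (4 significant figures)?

ω = 2πf = 322300 rad/s
X_L = ωL = 248.2 Ω
X_C = 1/(ωC) = 198.9 Ω
Net reactance X = X_L − X_C = 49.32 Ω
Z = 93.00 + j49.32 Ω
|Z| = √(93.00² + 49.32²) = 105.3 Ω
∠Z = arctan(49.32/93.00) = 27.94°
cos φ = cos(27.94°) = 0.8835

0.8835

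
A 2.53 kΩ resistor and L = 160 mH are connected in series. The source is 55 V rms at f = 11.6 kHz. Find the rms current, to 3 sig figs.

4.61 mA

ω = 2πf = 72880 rad/s
X_L = ωL = 11700 Ω
Z = 2530 + j11700 Ω
|Z| = √(2530² + 11700²) = 11900 Ω
I = V/|Z| = 55/11900 = 4.61 mA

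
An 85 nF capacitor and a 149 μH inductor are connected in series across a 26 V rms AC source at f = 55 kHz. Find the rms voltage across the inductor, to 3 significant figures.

76.7 V

ω = 2πf = 345600 rad/s
X_L = ωL = 51.5 Ω
X_C = 1/(ωC) = 34.0 Ω
Net reactance X = X_L − X_C = 17.4 Ω
Z = j17.4 Ω
|Z| = √(0² + 17.4²) = 17.4 Ω
I = V/|Z| = 1.49 A
V_L = I·|Z_L| = 1.49 × 51.5 = 76.7 V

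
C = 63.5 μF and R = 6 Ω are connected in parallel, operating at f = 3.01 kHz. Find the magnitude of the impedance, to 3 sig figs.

ω = 2πf = 18910 rad/s
X_C = 1/(ωC) = 0.833 Ω
Parallel: admittances add. Y = 1/R + jωC
Y = (0.167 + j1.20) S
|Y| = 1.21 S → |Z| = 1/|Y| = 0.825 Ω, ∠Z = −∠Y = -82.1°

0.825 Ω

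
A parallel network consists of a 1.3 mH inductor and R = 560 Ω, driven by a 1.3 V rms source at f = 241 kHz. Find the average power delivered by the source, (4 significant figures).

3.018 mW

ω = 2πf = 1.514e+06 rad/s
X_L = ωL = 1969 Ω
Parallel: admittances add. Y = 1/R + 1/(jωL)
Y = (0.001786 − j0.0005080) S
|Y| = 0.001857 S → |Z| = 1/|Y| = 538.6 Ω, ∠Z = −∠Y = 15.88°
I = V/|Z| = 2.414 mA
P = VI cos φ = 1.3 × 0.002414 × cos(15.88°) = 3.018 mW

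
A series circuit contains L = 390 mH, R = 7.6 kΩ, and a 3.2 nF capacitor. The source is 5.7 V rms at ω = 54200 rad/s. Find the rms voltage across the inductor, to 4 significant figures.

7.026 V

X_L = ωL = 21140 Ω
X_C = 1/(ωC) = 5766 Ω
Net reactance X = X_L − X_C = 15370 Ω
Z = 7600 + j15370 Ω
|Z| = √(7600² + 15370²) = 17150 Ω
I = V/|Z| = 332.4 μA
V_L = I·|Z_L| = 0.0003324 × 21140 = 7.026 V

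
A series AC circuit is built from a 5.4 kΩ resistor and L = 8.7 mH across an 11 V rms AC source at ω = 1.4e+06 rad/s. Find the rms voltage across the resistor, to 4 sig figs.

4.458 V

X_L = ωL = 12180 Ω
Z = 5400 + j12180 Ω
|Z| = √(5400² + 12180²) = 13320 Ω
I = V/|Z| = 825.6 μA
V_R = I·|Z_R| = 0.0008256 × 5400 = 4.458 V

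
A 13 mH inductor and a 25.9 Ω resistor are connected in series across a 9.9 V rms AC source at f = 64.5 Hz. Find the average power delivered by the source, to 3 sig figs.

3.63 W

ω = 2πf = 405.3 rad/s
X_L = ωL = 5.27 Ω
Z = 25.9 + j5.27 Ω
|Z| = √(25.9² + 5.27²) = 26.4 Ω
∠Z = arctan(5.27/25.9) = 11.5°
I = V/|Z| = 375 mA
P = VI cos φ = 9.9 × 0.375 × cos(11.5°) = 3.63 W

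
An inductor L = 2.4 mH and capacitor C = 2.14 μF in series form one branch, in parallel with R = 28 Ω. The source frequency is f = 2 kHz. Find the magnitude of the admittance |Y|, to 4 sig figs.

ω = 2πf = 12570 rad/s
X_L = ωL = 30.16 Ω
X_C = 1/(ωC) = 37.19 Ω
Branch 1: Z₁ = R = 28.00 Ω
Branch 2 (series LC): Z₂ = j(X_L − X_C) = −j7.026 Ω
Parallel: Z = Z₁Z₂/(Z₁+Z₂), |Z| = 6.815 Ω, ∠Z = -75.91°
|Y| = 1/|Z| = 146.7 mS

146.7 mS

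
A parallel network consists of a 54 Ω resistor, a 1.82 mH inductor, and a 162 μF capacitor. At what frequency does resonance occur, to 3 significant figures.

ω₀ = 1/√(LC) = 1/√(0.00182 × 0.000162) = 1842 rad/s
f₀ = ω₀/(2π) = 293 Hz

293 Hz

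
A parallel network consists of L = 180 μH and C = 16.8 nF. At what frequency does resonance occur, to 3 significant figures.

91.5 kHz

ω₀ = 1/√(LC) = 1/√(0.00018 × 1.68e-08) = 575100 rad/s
f₀ = ω₀/(2π) = 91.5 kHz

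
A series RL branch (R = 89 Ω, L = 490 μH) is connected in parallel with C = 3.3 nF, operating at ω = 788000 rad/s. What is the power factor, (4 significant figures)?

0.9704

X_L = ωL = 386.1 Ω
X_C = 1/(ωC) = 384.6 Ω
Branch 1 (R+jX_L): Z₁ = 89.00 + j386.1 Ω, |Z₁| = 396.2 Ω
Branch 2 (−jX_C): Z₂ = −j384.6 Ω
Parallel: Z = Z₁Z₂/(Z₁+Z₂), |Z| = 1712 Ω, ∠Z = -13.99°
cos φ = cos(-13.99°) = 0.9704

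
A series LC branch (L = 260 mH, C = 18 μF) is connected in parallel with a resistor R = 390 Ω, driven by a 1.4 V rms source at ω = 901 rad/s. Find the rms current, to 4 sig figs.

X_L = ωL = 234.3 Ω
X_C = 1/(ωC) = 61.66 Ω
Branch 1: Z₁ = R = 390.0 Ω
Branch 2 (series LC): Z₂ = j(X_L − X_C) = j172.6 Ω
Parallel: Z = Z₁Z₂/(Z₁+Z₂), |Z| = 157.8 Ω, ∠Z = 66.13°
I = V/|Z| = 1.4/157.8 = 8.870 mA

8.870 mA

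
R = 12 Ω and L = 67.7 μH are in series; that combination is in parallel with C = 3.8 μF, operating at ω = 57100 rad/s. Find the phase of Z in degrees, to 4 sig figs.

-68.60°

X_L = ωL = 3.866 Ω
X_C = 1/(ωC) = 4.609 Ω
Branch 1 (R+jX_L): Z₁ = 12.00 + j3.866 Ω, |Z₁| = 12.61 Ω
Branch 2 (−jX_C): Z₂ = −j4.609 Ω
Parallel: Z = Z₁Z₂/(Z₁+Z₂), |Z| = 4.833 Ω, ∠Z = -68.60°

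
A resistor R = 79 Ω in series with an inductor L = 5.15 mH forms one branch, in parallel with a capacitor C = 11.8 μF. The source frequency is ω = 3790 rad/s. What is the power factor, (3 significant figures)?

0.275

X_L = ωL = 19.5 Ω
X_C = 1/(ωC) = 22.4 Ω
Branch 1 (R+jX_L): Z₁ = 79.0 + j19.5 Ω, |Z₁| = 81.4 Ω
Branch 2 (−jX_C): Z₂ = −j22.4 Ω
Parallel: Z = Z₁Z₂/(Z₁+Z₂), |Z| = 23.0 Ω, ∠Z = -74.1°
cos φ = cos(-74.1°) = 0.275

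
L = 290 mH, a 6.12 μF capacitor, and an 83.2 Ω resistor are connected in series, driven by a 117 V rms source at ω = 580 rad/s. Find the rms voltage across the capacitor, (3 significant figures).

X_L = ωL = 168 Ω
X_C = 1/(ωC) = 282 Ω
Net reactance X = X_L − X_C = -114 Ω
Z = 83.2 − j114 Ω
|Z| = √(83.2² + 114²) = 141 Ω
I = V/|Z| = 831 mA
V_C = I·|Z_C| = 0.831 × 282 = 234 V

234 V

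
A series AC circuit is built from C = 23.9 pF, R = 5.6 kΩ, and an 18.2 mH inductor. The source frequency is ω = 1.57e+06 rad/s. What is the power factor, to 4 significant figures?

X_L = ωL = 28570 Ω
X_C = 1/(ωC) = 26650 Ω
Net reactance X = X_L − X_C = 1924 Ω
Z = 5600 + j1924 Ω
|Z| = √(5600² + 1924²) = 5921 Ω
∠Z = arctan(1924/5600) = 18.96°
cos φ = cos(18.96°) = 0.9458

0.9458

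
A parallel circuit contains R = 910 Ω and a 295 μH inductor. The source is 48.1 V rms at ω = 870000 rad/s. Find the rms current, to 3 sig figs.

X_L = ωL = 257 Ω
Parallel: admittances add. Y = 1/R + 1/(jωL)
Y = (0.00110 − j0.00390) S
|Y| = 0.00405 S → |Z| = 1/|Y| = 247 Ω, ∠Z = −∠Y = 74.2°
I = V/|Z| = 48.1/247 = 195 mA

195 mA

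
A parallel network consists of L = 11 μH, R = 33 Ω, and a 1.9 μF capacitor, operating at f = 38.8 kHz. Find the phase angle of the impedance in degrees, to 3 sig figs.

ω = 2πf = 243800 rad/s
X_L = ωL = 2.68 Ω
X_C = 1/(ωC) = 2.16 Ω
Parallel: admittances add. Y = 1/R + 1/(jωL) + jωC
Y = (0.0303 + j0.0903) S
|Y| = 0.0952 S → |Z| = 1/|Y| = 10.5 Ω, ∠Z = −∠Y = -71.4°

-71.4°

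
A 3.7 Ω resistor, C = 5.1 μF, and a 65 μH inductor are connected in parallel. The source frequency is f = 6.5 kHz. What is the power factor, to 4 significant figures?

0.8487

ω = 2πf = 40840 rad/s
X_L = ωL = 2.655 Ω
X_C = 1/(ωC) = 4.801 Ω
Parallel: admittances add. Y = 1/R + 1/(jωL) + jωC
Y = (0.2703 − j0.1684) S
|Y| = 0.3184 S → |Z| = 1/|Y| = 3.140 Ω, ∠Z = −∠Y = 31.93°
cos φ = cos(31.93°) = 0.8487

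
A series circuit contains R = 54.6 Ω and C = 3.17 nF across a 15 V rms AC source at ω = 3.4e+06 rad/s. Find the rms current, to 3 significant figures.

X_C = 1/(ωC) = 92.8 Ω
Z = 54.6 − j92.8 Ω
|Z| = √(54.6² + 92.8²) = 108 Ω
I = V/|Z| = 15/108 = 139 mA

139 mA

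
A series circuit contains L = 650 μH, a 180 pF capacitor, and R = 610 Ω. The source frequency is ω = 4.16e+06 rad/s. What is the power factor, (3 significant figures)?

0.407

X_L = ωL = 2700 Ω
X_C = 1/(ωC) = 1340 Ω
Net reactance X = X_L − X_C = 1370 Ω
Z = 610 + j1370 Ω
|Z| = √(610² + 1370²) = 1500 Ω
∠Z = arctan(1370/610) = 66.0°
cos φ = cos(66.0°) = 0.407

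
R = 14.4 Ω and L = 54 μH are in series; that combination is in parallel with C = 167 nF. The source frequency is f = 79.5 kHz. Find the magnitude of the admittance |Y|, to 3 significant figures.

ω = 2πf = 499500 rad/s
X_L = ωL = 27.0 Ω
X_C = 1/(ωC) = 12.0 Ω
Branch 1 (R+jX_L): Z₁ = 14.4 + j27.0 Ω, |Z₁| = 30.6 Ω
Branch 2 (−jX_C): Z₂ = −j12.0 Ω
Parallel: Z = Z₁Z₂/(Z₁+Z₂), |Z| = 17.6 Ω, ∠Z = -74.2°
|Y| = 1/|Z| = 56.7 mS

56.7 mS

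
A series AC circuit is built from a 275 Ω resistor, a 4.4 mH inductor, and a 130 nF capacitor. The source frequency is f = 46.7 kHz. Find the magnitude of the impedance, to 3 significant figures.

ω = 2πf = 293400 rad/s
X_L = ωL = 1290 Ω
X_C = 1/(ωC) = 26.2 Ω
Net reactance X = X_L − X_C = 1260 Ω
Z = 275 + j1260 Ω
|Z| = √(275² + 1260²) = 1290 Ω

1290 Ω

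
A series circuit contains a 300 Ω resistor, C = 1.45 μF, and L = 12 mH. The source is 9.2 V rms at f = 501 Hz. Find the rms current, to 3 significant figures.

ω = 2πf = 3148 rad/s
X_L = ωL = 37.8 Ω
X_C = 1/(ωC) = 219 Ω
Net reactance X = X_L − X_C = -181 Ω
Z = 300 − j181 Ω
|Z| = √(300² + 181²) = 351 Ω
I = V/|Z| = 9.2/351 = 26.2 mA

26.2 mA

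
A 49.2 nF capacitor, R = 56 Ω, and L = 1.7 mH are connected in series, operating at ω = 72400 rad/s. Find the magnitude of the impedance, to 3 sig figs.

X_L = ωL = 123 Ω
X_C = 1/(ωC) = 281 Ω
Net reactance X = X_L − X_C = -158 Ω
Z = 56.0 − j158 Ω
|Z| = √(56.0² + 158²) = 167 Ω

167 Ω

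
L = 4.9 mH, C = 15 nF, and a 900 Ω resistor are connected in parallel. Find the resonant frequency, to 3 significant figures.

18.6 kHz

ω₀ = 1/√(LC) = 1/√(0.0049 × 1.5e-08) = 116600 rad/s
f₀ = ω₀/(2π) = 18.6 kHz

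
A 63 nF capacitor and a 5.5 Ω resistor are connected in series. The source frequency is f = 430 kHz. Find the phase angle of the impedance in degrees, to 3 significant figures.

ω = 2πf = 2.702e+06 rad/s
X_C = 1/(ωC) = 5.88 Ω
Z = 5.50 − j5.88 Ω
|Z| = √(5.50² + 5.88²) = 8.05 Ω
∠Z = arctan(-5.88/5.50) = -46.9°

-46.9°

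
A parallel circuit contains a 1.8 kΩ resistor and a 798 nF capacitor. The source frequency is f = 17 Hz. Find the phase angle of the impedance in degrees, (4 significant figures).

ω = 2πf = 106.8 rad/s
X_C = 1/(ωC) = 11730 Ω
Parallel: admittances add. Y = 1/R + jωC
Y = (0.0005556 + j8.524e-05) S
|Y| = 0.0005621 S → |Z| = 1/|Y| = 1779 Ω, ∠Z = −∠Y = -8.723°

-8.723°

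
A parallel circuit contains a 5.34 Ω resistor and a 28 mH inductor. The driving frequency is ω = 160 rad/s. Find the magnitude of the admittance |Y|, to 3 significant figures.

291 mS

X_L = ωL = 4.48 Ω
Parallel: admittances add. Y = 1/R + 1/(jωL)
Y = (0.187 − j0.223) S
|Y| = 0.291 S → |Z| = 1/|Y| = 3.43 Ω, ∠Z = −∠Y = 50.0°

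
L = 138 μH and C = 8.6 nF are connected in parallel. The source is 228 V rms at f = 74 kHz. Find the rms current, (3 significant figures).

ω = 2πf = 465000 rad/s
X_L = ωL = 64.2 Ω
X_C = 1/(ωC) = 250 Ω
Parallel: admittances add. Y = 1/(jωL) + jωC
Y = (0 − j0.0116) S
|Y| = 0.0116 S → |Z| = 1/|Y| = 86.3 Ω, ∠Z = −∠Y = 90.0°
I = V/|Z| = 228/86.3 = 2.64 A

2.64 A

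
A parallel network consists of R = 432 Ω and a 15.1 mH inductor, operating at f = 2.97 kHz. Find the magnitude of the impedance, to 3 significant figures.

236 Ω

ω = 2πf = 18660 rad/s
X_L = ωL = 282 Ω
Parallel: admittances add. Y = 1/R + 1/(jωL)
Y = (0.00231 − j0.00355) S
|Y| = 0.00424 S → |Z| = 1/|Y| = 236 Ω, ∠Z = −∠Y = 56.9°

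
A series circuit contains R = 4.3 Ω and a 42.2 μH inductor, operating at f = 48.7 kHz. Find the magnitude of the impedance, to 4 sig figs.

13.61 Ω

ω = 2πf = 306000 rad/s
X_L = ωL = 12.91 Ω
Z = 4.300 + j12.91 Ω
|Z| = √(4.300² + 12.91²) = 13.61 Ω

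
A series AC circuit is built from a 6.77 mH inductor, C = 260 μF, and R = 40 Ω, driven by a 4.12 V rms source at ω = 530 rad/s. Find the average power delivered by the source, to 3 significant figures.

421 mW

X_L = ωL = 3.59 Ω
X_C = 1/(ωC) = 7.26 Ω
Net reactance X = X_L − X_C = -3.67 Ω
Z = 40.0 − j3.67 Ω
|Z| = √(40.0² + 3.67²) = 40.2 Ω
∠Z = arctan(-3.67/40.0) = -5.24°
I = V/|Z| = 103 mA
P = VI cos φ = 4.12 × 0.103 × cos(-5.24°) = 421 mW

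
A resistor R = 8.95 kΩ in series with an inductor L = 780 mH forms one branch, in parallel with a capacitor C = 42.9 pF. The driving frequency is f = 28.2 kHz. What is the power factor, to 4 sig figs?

ω = 2πf = 177200 rad/s
X_L = ωL = 138200 Ω
X_C = 1/(ωC) = 131600 Ω
Branch 1 (R+jX_L): Z₁ = 8950 + j138200 Ω, |Z₁| = 138500 Ω
Branch 2 (−jX_C): Z₂ = −j131600 Ω
Parallel: Z = Z₁Z₂/(Z₁+Z₂), |Z| = 1.634e+06 Ω, ∠Z = -40.31°
cos φ = cos(-40.31°) = 0.7626

0.7626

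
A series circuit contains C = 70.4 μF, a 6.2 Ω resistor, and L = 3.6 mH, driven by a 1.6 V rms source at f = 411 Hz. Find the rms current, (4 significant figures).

220.1 mA

ω = 2πf = 2582 rad/s
X_L = ωL = 9.297 Ω
X_C = 1/(ωC) = 5.501 Ω
Net reactance X = X_L − X_C = 3.796 Ω
Z = 6.200 + j3.796 Ω
|Z| = √(6.200² + 3.796²) = 7.270 Ω
I = V/|Z| = 1.6/7.270 = 220.1 mA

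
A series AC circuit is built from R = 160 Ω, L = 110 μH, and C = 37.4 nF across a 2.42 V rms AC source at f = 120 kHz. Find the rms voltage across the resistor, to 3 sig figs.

2.32 V

ω = 2πf = 754000 rad/s
X_L = ωL = 82.9 Ω
X_C = 1/(ωC) = 35.5 Ω
Net reactance X = X_L − X_C = 47.5 Ω
Z = 160 + j47.5 Ω
|Z| = √(160² + 47.5²) = 167 Ω
I = V/|Z| = 14.5 mA
V_R = I·|Z_R| = 0.0145 × 160 = 2.32 V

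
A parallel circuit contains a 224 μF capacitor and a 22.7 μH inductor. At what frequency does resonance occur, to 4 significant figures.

ω₀ = 1/√(LC) = 1/√(2.27e-05 × 0.000224) = 14020 rad/s
f₀ = ω₀/(2π) = 2.232 kHz

2.232 kHz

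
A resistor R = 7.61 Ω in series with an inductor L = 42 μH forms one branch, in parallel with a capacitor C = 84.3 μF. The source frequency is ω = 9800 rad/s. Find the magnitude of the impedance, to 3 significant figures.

1.21 Ω

X_L = ωL = 0.412 Ω
X_C = 1/(ωC) = 1.21 Ω
Branch 1 (R+jX_L): Z₁ = 7.61 + j0.412 Ω, |Z₁| = 7.62 Ω
Branch 2 (−jX_C): Z₂ = −j1.21 Ω
Parallel: Z = Z₁Z₂/(Z₁+Z₂), |Z| = 1.21 Ω, ∠Z = -80.9°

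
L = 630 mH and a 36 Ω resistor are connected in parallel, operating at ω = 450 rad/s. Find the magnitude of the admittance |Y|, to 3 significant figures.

28.0 mS

X_L = ωL = 284 Ω
Parallel: admittances add. Y = 1/R + 1/(jωL)
Y = (0.0278 − j0.00353) S
|Y| = 0.0280 S → |Z| = 1/|Y| = 35.7 Ω, ∠Z = −∠Y = 7.24°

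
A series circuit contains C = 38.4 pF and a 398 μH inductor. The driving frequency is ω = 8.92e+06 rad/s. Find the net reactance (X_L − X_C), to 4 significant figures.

630.7 Ω

X_L = ωL = 3550 Ω
X_C = 1/(ωC) = 2919 Ω
X = 3550 − 2919 = 630.7 Ω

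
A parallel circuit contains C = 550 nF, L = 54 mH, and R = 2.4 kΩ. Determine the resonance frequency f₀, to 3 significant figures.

ω₀ = 1/√(LC) = 1/√(0.054 × 5.5e-07) = 5803 rad/s
f₀ = ω₀/(2π) = 924 Hz

924 Hz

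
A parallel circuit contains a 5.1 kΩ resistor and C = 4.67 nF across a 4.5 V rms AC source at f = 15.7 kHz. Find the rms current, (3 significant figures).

2.25 mA

ω = 2πf = 98650 rad/s
X_C = 1/(ωC) = 2170 Ω
Parallel: admittances add. Y = 1/R + jωC
Y = (0.000196 + j0.000461) S
|Y| = 0.000501 S → |Z| = 1/|Y| = 2000 Ω, ∠Z = −∠Y = -66.9°
I = V/|Z| = 4.5/2000 = 2.25 mA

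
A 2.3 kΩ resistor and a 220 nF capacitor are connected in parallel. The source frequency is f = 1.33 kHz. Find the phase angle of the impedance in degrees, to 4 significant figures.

-76.69°

ω = 2πf = 8357 rad/s
X_C = 1/(ωC) = 543.9 Ω
Parallel: admittances add. Y = 1/R + jωC
Y = (0.0004348 + j0.001838) S
|Y| = 0.001889 S → |Z| = 1/|Y| = 529.3 Ω, ∠Z = −∠Y = -76.69°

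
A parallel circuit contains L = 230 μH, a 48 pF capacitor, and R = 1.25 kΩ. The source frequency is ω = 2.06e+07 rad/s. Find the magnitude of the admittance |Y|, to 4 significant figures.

X_L = ωL = 4738 Ω
X_C = 1/(ωC) = 1011 Ω
Parallel: admittances add. Y = 1/R + 1/(jωL) + jωC
Y = (0.0008000 + j0.0007777) S
|Y| = 0.001116 S → |Z| = 1/|Y| = 896.3 Ω, ∠Z = −∠Y = -44.19°

1.116 mS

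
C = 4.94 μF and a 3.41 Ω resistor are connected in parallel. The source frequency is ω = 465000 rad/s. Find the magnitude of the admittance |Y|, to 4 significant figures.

2.316 S

X_C = 1/(ωC) = 0.4353 Ω
Parallel: admittances add. Y = 1/R + jωC
Y = (0.2933 + j2.297) S
|Y| = 2.316 S → |Z| = 1/|Y| = 0.4318 Ω, ∠Z = −∠Y = -82.72°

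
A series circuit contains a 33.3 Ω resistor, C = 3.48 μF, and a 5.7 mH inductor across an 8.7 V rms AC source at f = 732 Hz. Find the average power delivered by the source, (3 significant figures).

1.04 W

ω = 2πf = 4599 rad/s
X_L = ωL = 26.2 Ω
X_C = 1/(ωC) = 62.5 Ω
Net reactance X = X_L − X_C = -36.3 Ω
Z = 33.3 − j36.3 Ω
|Z| = √(33.3² + 36.3²) = 49.2 Ω
∠Z = arctan(-36.3/33.3) = -47.4°
I = V/|Z| = 177 mA
P = VI cos φ = 8.7 × 0.177 × cos(-47.4°) = 1.04 W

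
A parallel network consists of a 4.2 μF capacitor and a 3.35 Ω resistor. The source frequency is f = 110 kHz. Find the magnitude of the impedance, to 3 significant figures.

ω = 2πf = 691200 rad/s
X_C = 1/(ωC) = 0.344 Ω
Parallel: admittances add. Y = 1/R + jωC
Y = (0.299 + j2.90) S
|Y| = 2.92 S → |Z| = 1/|Y| = 0.343 Ω, ∠Z = −∠Y = -84.1°

0.343 Ω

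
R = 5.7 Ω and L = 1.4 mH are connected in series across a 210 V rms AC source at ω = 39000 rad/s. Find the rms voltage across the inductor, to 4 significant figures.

X_L = ωL = 54.60 Ω
Z = 5.700 + j54.60 Ω
|Z| = √(5.700² + 54.60²) = 54.90 Ω
I = V/|Z| = 3.825 A
V_L = I·|Z_L| = 3.825 × 54.60 = 208.9 V

208.9 V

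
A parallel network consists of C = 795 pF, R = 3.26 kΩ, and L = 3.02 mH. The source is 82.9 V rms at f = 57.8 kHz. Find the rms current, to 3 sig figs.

57.6 mA

ω = 2πf = 363200 rad/s
X_L = ωL = 1100 Ω
X_C = 1/(ωC) = 3460 Ω
Parallel: admittances add. Y = 1/R + 1/(jωL) + jωC
Y = (0.000307 − j0.000623) S
|Y| = 0.000694 S → |Z| = 1/|Y| = 1440 Ω, ∠Z = −∠Y = 63.8°
I = V/|Z| = 82.9/1440 = 57.6 mA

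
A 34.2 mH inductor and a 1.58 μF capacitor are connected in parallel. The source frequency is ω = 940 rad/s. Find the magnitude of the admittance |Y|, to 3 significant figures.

29.6 mS

X_L = ωL = 32.1 Ω
X_C = 1/(ωC) = 673 Ω
Parallel: admittances add. Y = 1/(jωL) + jωC
Y = (0 − j0.0296) S
|Y| = 0.0296 S → |Z| = 1/|Y| = 33.8 Ω, ∠Z = −∠Y = 90.0°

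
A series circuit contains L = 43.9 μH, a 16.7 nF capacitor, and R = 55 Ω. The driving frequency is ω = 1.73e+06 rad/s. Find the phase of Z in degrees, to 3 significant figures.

36.9°

X_L = ωL = 75.9 Ω
X_C = 1/(ωC) = 34.6 Ω
Net reactance X = X_L − X_C = 41.3 Ω
Z = 55.0 + j41.3 Ω
|Z| = √(55.0² + 41.3²) = 68.8 Ω
∠Z = arctan(41.3/55.0) = 36.9°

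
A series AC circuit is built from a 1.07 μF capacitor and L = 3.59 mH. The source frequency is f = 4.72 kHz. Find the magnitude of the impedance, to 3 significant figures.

75.0 Ω

ω = 2πf = 29660 rad/s
X_L = ωL = 106 Ω
X_C = 1/(ωC) = 31.5 Ω
Net reactance X = X_L − X_C = 75.0 Ω
Z = j75.0 Ω
|Z| = √(0² + 75.0²) = 75.0 Ω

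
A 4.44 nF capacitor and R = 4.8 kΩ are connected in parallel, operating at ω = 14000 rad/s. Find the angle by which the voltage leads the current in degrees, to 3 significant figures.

X_C = 1/(ωC) = 16100 Ω
Parallel: admittances add. Y = 1/R + jωC
Y = (0.000208 + j6.22e-05) S
|Y| = 0.000217 S → |Z| = 1/|Y| = 4600 Ω, ∠Z = −∠Y = -16.6°

-16.6°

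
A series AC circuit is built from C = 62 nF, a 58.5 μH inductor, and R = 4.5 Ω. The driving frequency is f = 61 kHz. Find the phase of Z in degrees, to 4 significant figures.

ω = 2πf = 383300 rad/s
X_L = ωL = 22.42 Ω
X_C = 1/(ωC) = 42.08 Ω
Net reactance X = X_L − X_C = -19.66 Ω
Z = 4.500 − j19.66 Ω
|Z| = √(4.500² + 19.66²) = 20.17 Ω
∠Z = arctan(-19.66/4.500) = -77.11°

-77.11°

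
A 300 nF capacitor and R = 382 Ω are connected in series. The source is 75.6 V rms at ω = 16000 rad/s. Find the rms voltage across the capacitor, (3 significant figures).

X_C = 1/(ωC) = 208 Ω
Z = 382 − j208 Ω
|Z| = √(382² + 208²) = 435 Ω
I = V/|Z| = 174 mA
V_C = I·|Z_C| = 0.174 × 208 = 36.2 V

36.2 V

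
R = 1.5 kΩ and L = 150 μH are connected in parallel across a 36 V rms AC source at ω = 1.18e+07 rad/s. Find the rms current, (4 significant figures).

X_L = ωL = 1770 Ω
Parallel: admittances add. Y = 1/R + 1/(jωL)
Y = (0.0006667 − j0.0005650) S
|Y| = 0.0008739 S → |Z| = 1/|Y| = 1144 Ω, ∠Z = −∠Y = 40.28°
I = V/|Z| = 36/1144 = 31.46 mA

31.46 mA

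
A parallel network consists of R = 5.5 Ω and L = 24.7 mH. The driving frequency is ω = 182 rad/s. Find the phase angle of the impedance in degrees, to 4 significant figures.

50.74°

X_L = ωL = 4.495 Ω
Parallel: admittances add. Y = 1/R + 1/(jωL)
Y = (0.1818 − j0.2224) S
|Y| = 0.2873 S → |Z| = 1/|Y| = 3.481 Ω, ∠Z = −∠Y = 50.74°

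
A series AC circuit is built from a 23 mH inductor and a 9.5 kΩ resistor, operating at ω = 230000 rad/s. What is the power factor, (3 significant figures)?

X_L = ωL = 5290 Ω
Z = 9500 + j5290 Ω
|Z| = √(9500² + 5290²) = 10900 Ω
∠Z = arctan(5290/9500) = 29.1°
cos φ = cos(29.1°) = 0.874

0.874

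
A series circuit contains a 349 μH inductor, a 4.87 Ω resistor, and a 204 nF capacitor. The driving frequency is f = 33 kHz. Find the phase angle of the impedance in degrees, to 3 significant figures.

84.3°

ω = 2πf = 207300 rad/s
X_L = ωL = 72.4 Ω
X_C = 1/(ωC) = 23.6 Ω
Net reactance X = X_L − X_C = 48.7 Ω
Z = 4.87 + j48.7 Ω
|Z| = √(4.87² + 48.7²) = 49.0 Ω
∠Z = arctan(48.7/4.87) = 84.3°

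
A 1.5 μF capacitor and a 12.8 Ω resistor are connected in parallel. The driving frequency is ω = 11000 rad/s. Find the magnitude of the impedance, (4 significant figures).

12.52 Ω

X_C = 1/(ωC) = 60.61 Ω
Parallel: admittances add. Y = 1/R + jωC
Y = (0.07812 + j0.01650) S
|Y| = 0.07985 S → |Z| = 1/|Y| = 12.52 Ω, ∠Z = −∠Y = -11.93°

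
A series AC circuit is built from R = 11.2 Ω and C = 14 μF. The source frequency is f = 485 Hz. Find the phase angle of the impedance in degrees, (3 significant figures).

ω = 2πf = 3047 rad/s
X_C = 1/(ωC) = 23.4 Ω
Z = 11.2 − j23.4 Ω
|Z| = √(11.2² + 23.4²) = 26.0 Ω
∠Z = arctan(-23.4/11.2) = -64.5°

-64.5°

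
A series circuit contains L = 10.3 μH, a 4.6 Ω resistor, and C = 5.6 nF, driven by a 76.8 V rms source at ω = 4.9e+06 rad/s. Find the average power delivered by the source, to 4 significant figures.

X_L = ωL = 50.47 Ω
X_C = 1/(ωC) = 36.44 Ω
Net reactance X = X_L − X_C = 14.03 Ω
Z = 4.600 + j14.03 Ω
|Z| = √(4.600² + 14.03²) = 14.76 Ω
∠Z = arctan(14.03/4.600) = 71.84°
I = V/|Z| = 5.203 A
P = VI cos φ = 76.8 × 5.203 × cos(71.84°) = 124.5 W

124.5 W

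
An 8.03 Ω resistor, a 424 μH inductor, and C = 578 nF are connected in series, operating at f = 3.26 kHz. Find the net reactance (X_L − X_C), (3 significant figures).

ω = 2πf = 20480 rad/s
X_L = ωL = 8.68 Ω
X_C = 1/(ωC) = 84.5 Ω
X = 8.68 − 84.5 = -75.8 Ω

-75.8 Ω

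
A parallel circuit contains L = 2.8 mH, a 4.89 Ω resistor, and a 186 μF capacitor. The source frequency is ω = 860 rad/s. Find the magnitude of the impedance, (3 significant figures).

X_L = ωL = 2.41 Ω
X_C = 1/(ωC) = 6.25 Ω
Parallel: admittances add. Y = 1/R + 1/(jωL) + jωC
Y = (0.204 − j0.255) S
|Y| = 0.327 S → |Z| = 1/|Y| = 3.06 Ω, ∠Z = −∠Y = 51.3°

3.06 Ω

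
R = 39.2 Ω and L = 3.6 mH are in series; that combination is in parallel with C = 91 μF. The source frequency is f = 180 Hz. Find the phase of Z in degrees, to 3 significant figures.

-75.9°

ω = 2πf = 1131 rad/s
X_L = ωL = 4.07 Ω
X_C = 1/(ωC) = 9.72 Ω
Branch 1 (R+jX_L): Z₁ = 39.2 + j4.07 Ω, |Z₁| = 39.4 Ω
Branch 2 (−jX_C): Z₂ = −j9.72 Ω
Parallel: Z = Z₁Z₂/(Z₁+Z₂), |Z| = 9.67 Ω, ∠Z = -75.9°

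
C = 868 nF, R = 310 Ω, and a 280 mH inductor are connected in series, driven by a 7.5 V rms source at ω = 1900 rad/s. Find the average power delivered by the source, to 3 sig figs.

172 mW

X_L = ωL = 532 Ω
X_C = 1/(ωC) = 606 Ω
Net reactance X = X_L − X_C = -74.4 Ω
Z = 310 − j74.4 Ω
|Z| = √(310² + 74.4²) = 319 Ω
∠Z = arctan(-74.4/310) = -13.5°
I = V/|Z| = 23.5 mA
P = VI cos φ = 7.5 × 0.0235 × cos(-13.5°) = 172 mW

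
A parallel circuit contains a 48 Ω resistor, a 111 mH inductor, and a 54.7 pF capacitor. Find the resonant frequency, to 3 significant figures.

64.6 kHz

ω₀ = 1/√(LC) = 1/√(0.111 × 5.47e-11) = 405800 rad/s
f₀ = ω₀/(2π) = 64.6 kHz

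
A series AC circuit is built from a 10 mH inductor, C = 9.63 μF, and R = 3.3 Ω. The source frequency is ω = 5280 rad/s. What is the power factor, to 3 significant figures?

X_L = ωL = 52.8 Ω
X_C = 1/(ωC) = 19.7 Ω
Net reactance X = X_L − X_C = 33.1 Ω
Z = 3.30 + j33.1 Ω
|Z| = √(3.30² + 33.1²) = 33.3 Ω
∠Z = arctan(33.1/3.30) = 84.3°
cos φ = cos(84.3°) = 0.0991

0.0991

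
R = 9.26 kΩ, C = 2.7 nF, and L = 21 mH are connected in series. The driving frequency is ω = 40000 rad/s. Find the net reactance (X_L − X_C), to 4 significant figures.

-8419 Ω

X_L = ωL = 840.0 Ω
X_C = 1/(ωC) = 9259 Ω
X = 840.0 − 9259 = -8419 Ω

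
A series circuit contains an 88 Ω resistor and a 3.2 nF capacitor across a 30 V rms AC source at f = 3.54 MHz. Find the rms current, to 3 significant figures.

ω = 2πf = 2.224e+07 rad/s
X_C = 1/(ωC) = 14.0 Ω
Z = 88.0 − j14.0 Ω
|Z| = √(88.0² + 14.0²) = 89.1 Ω
I = V/|Z| = 30/89.1 = 337 mA

337 mA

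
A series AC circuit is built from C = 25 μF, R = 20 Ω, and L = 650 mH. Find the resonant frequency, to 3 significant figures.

39.5 Hz

ω₀ = 1/√(LC) = 1/√(0.65 × 2.5e-05) = 248.1 rad/s
f₀ = ω₀/(2π) = 39.5 Hz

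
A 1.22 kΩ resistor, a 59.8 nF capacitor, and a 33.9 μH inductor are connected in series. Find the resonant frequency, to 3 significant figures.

ω₀ = 1/√(LC) = 1/√(3.39e-05 × 5.98e-08) = 702300 rad/s
f₀ = ω₀/(2π) = 112 kHz

112 kHz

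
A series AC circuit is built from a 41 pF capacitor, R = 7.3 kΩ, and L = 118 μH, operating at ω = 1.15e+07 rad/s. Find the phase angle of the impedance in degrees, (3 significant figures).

X_L = ωL = 1360 Ω
X_C = 1/(ωC) = 2120 Ω
Net reactance X = X_L − X_C = -764 Ω
Z = 7300 − j764 Ω
|Z| = √(7300² + 764²) = 7340 Ω
∠Z = arctan(-764/7300) = -5.97°

-5.97°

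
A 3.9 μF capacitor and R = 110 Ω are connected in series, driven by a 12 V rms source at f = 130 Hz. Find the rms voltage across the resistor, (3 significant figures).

ω = 2πf = 816.8 rad/s
X_C = 1/(ωC) = 314 Ω
Z = 110 − j314 Ω
|Z| = √(110² + 314²) = 333 Ω
I = V/|Z| = 36.1 mA
V_R = I·|Z_R| = 0.0361 × 110 = 3.97 V

3.97 V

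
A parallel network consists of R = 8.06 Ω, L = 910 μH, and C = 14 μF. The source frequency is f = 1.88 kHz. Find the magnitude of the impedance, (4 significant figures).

6.963 Ω

ω = 2πf = 11810 rad/s
X_L = ωL = 10.75 Ω
X_C = 1/(ωC) = 6.047 Ω
Parallel: admittances add. Y = 1/R + 1/(jωL) + jωC
Y = (0.1241 + j0.07234) S
|Y| = 0.1436 S → |Z| = 1/|Y| = 6.963 Ω, ∠Z = −∠Y = -30.25°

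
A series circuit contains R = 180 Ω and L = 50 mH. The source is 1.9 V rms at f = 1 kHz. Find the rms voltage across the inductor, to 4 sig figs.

ω = 2πf = 6283 rad/s
X_L = ωL = 314.2 Ω
Z = 180.0 + j314.2 Ω
|Z| = √(180.0² + 314.2²) = 362.1 Ω
I = V/|Z| = 5.248 mA
V_L = I·|Z_L| = 0.005248 × 314.2 = 1.649 V

1.649 V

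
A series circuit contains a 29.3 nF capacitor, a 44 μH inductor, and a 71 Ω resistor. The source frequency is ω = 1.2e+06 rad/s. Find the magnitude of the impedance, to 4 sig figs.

75.06 Ω

X_L = ωL = 52.80 Ω
X_C = 1/(ωC) = 28.44 Ω
Net reactance X = X_L − X_C = 24.36 Ω
Z = 71.00 + j24.36 Ω
|Z| = √(71.00² + 24.36²) = 75.06 Ω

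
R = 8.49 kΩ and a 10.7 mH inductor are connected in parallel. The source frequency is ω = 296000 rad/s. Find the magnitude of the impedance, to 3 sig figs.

X_L = ωL = 3170 Ω
Parallel: admittances add. Y = 1/R + 1/(jωL)
Y = (0.000118 − j0.000316) S
|Y| = 0.000337 S → |Z| = 1/|Y| = 2970 Ω, ∠Z = −∠Y = 69.5°

2970 Ω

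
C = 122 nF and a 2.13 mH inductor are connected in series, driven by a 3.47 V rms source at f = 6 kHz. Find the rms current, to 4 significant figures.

ω = 2πf = 37700 rad/s
X_L = ωL = 80.30 Ω
X_C = 1/(ωC) = 217.4 Ω
Net reactance X = X_L − X_C = -137.1 Ω
Z = − j137.1 Ω
|Z| = √(0² + 137.1²) = 137.1 Ω
I = V/|Z| = 3.47/137.1 = 25.31 mA

25.31 mA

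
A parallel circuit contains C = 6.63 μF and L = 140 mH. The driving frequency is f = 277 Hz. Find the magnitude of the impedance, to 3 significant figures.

134 Ω

ω = 2πf = 1740 rad/s
X_L = ωL = 244 Ω
X_C = 1/(ωC) = 86.7 Ω
Parallel: admittances add. Y = 1/(jωL) + jωC
Y = (0 + j0.00744) S
|Y| = 0.00744 S → |Z| = 1/|Y| = 134 Ω, ∠Z = −∠Y = -90.0°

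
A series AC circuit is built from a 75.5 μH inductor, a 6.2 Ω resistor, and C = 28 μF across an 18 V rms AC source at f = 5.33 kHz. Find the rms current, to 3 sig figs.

ω = 2πf = 33490 rad/s
X_L = ωL = 2.53 Ω
X_C = 1/(ωC) = 1.07 Ω
Net reactance X = X_L − X_C = 1.46 Ω
Z = 6.20 + j1.46 Ω
|Z| = √(6.20² + 1.46²) = 6.37 Ω
I = V/|Z| = 18/6.37 = 2.83 A

2.83 A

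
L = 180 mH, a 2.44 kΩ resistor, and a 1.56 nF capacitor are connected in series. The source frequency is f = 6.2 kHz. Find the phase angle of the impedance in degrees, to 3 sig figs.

ω = 2πf = 38960 rad/s
X_L = ωL = 7010 Ω
X_C = 1/(ωC) = 16500 Ω
Net reactance X = X_L − X_C = -9440 Ω
Z = 2440 − j9440 Ω
|Z| = √(2440² + 9440²) = 9750 Ω
∠Z = arctan(-9440/2440) = -75.5°

-75.5°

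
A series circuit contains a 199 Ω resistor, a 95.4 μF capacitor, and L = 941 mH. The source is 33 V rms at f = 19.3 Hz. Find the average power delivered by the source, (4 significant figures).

5.369 W

ω = 2πf = 121.3 rad/s
X_L = ωL = 114.1 Ω
X_C = 1/(ωC) = 86.44 Ω
Net reactance X = X_L − X_C = 27.67 Ω
Z = 199.0 + j27.67 Ω
|Z| = √(199.0² + 27.67²) = 200.9 Ω
∠Z = arctan(27.67/199.0) = 7.916°
I = V/|Z| = 164.2 mA
P = VI cos φ = 33 × 0.1642 × cos(7.916°) = 5.369 W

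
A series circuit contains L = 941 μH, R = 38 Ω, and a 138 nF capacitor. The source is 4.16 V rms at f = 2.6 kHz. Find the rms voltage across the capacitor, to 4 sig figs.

4.292 V

ω = 2πf = 16340 rad/s
X_L = ωL = 15.37 Ω
X_C = 1/(ωC) = 443.6 Ω
Net reactance X = X_L − X_C = -428.2 Ω
Z = 38.00 − j428.2 Ω
|Z| = √(38.00² + 428.2²) = 429.9 Ω
I = V/|Z| = 9.677 mA
V_C = I·|Z_C| = 0.009677 × 443.6 = 4.292 V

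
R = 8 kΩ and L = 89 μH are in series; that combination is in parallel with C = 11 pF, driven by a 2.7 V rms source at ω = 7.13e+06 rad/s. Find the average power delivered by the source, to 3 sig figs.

906 μW

X_L = ωL = 635 Ω
X_C = 1/(ωC) = 12800 Ω
Branch 1 (R+jX_L): Z₁ = 8000 + j635 Ω, |Z₁| = 8030 Ω
Branch 2 (−jX_C): Z₂ = −j12800 Ω
Parallel: Z = Z₁Z₂/(Z₁+Z₂), |Z| = 7050 Ω, ∠Z = -28.9°
I = V/|Z| = 383 μA
P = VI cos φ = 2.7 × 0.000383 × cos(-28.9°) = 906 μW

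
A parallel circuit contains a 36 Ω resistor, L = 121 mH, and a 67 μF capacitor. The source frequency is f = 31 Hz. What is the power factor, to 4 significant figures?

ω = 2πf = 194.8 rad/s
X_L = ωL = 23.57 Ω
X_C = 1/(ωC) = 76.63 Ω
Parallel: admittances add. Y = 1/R + 1/(jωL) + jωC
Y = (0.02778 − j0.02938) S
|Y| = 0.04043 S → |Z| = 1/|Y| = 24.73 Ω, ∠Z = −∠Y = 46.61°
cos φ = cos(46.61°) = 0.6870

0.6870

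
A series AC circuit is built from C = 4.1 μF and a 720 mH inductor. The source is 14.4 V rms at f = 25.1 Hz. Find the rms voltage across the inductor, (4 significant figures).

1.141 V

ω = 2πf = 157.7 rad/s
X_L = ωL = 113.5 Ω
X_C = 1/(ωC) = 1547 Ω
Net reactance X = X_L − X_C = -1433 Ω
Z = − j1433 Ω
|Z| = √(0² + 1433²) = 1433 Ω
I = V/|Z| = 10.05 mA
V_L = I·|Z_L| = 0.01005 × 113.5 = 1.141 V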